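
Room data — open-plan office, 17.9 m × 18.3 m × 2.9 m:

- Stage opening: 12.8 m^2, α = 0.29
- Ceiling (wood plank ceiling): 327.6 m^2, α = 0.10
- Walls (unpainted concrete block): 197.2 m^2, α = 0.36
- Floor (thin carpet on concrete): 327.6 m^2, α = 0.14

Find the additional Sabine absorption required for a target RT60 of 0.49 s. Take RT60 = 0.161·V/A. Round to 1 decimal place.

158.8 sabins

Total absorption A₁ = 12.8*0.29 + 327.6*0.10 + 197.2*0.36 + 327.6*0.14
  = 3.712 + 32.760 + 70.992 + 45.864 = 153.328 m^2 sabins.
V = 949.953 m³. Required absorption A₂ = 0.161 × 949.953 / 0.49 = 312.127 sabins.
Shortfall: 312.127 − 153.328 = 158.8 sabins.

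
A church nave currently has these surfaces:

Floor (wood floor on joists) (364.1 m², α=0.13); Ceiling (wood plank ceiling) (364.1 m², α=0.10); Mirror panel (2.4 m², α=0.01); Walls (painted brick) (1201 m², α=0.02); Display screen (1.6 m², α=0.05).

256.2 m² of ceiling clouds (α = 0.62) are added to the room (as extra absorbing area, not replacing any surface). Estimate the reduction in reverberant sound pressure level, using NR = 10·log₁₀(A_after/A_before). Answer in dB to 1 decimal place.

3.9 dB

Total absorption A_before = 364.1×0.13 + 364.1×0.10 + 2.4×0.01 + 1201×0.02 + 1.6×0.05
  = 47.333 + 36.410 + 0.024 + 24.020 + 0.080 = 107.867 m² sabins.
Added absorption = 256.2 × 0.62 = 158.844 sabins.
A_after = 107.867 + 158.844 = 266.711 sabins.
Reduction = 10 log₁₀(A_after/A_before) = 10 log₁₀(2.4726) = 3.9 dB.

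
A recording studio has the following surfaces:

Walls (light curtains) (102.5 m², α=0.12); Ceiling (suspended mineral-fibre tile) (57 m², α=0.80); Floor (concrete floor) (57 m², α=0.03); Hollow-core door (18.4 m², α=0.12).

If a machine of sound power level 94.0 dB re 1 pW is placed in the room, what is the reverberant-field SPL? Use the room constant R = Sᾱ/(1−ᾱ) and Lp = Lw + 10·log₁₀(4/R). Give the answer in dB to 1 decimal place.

Σ(Sᵢαᵢ) = 102.5·0.12 + 57·0.80 + 57·0.03 + 18.4·0.12 = 61.818; total area S = 234.9 m².
ᾱ = 61.818/234.9 = 0.2632; R = Sᾱ/(1−ᾱ) = 61.818/(1−0.2632) = 83.901 m².
Lp = 94.0 + 10·log₁₀(4/83.901) = 94.0 + (-13.22) = 80.8 dB.

80.8 dB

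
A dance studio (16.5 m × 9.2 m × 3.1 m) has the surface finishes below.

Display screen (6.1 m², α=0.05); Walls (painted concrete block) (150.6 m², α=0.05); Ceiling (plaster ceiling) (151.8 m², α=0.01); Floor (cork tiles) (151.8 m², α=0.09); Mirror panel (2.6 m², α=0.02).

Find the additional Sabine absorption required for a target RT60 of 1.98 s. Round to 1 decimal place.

15.2 sabins

Equivalent absorption area: A₁ = 6.1*0.05 + 150.6*0.05 + 151.8*0.01 + 151.8*0.09 + 2.6*0.02 = 23.067 m².
For T = 1.98 s, need A₂ = 0.161·V/T = 0.161·470.58/1.98 = 38.264 sabins.
Shortfall: 38.264 − 23.067 = 15.2 sabins.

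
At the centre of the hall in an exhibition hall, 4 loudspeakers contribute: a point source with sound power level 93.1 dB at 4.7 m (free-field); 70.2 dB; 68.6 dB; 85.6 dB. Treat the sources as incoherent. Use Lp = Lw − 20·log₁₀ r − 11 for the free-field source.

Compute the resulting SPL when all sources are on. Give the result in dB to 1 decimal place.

85.9 dB

Source at 4.7 m: Lp = 93.1 − 20·log₁₀(4.7) − 11 = 68.7 dB.
Σ 10^(Lᵢ/10) = 3.882e+08.
Combined level = 10 log₁₀(3.882e+08) = 85.9 dB.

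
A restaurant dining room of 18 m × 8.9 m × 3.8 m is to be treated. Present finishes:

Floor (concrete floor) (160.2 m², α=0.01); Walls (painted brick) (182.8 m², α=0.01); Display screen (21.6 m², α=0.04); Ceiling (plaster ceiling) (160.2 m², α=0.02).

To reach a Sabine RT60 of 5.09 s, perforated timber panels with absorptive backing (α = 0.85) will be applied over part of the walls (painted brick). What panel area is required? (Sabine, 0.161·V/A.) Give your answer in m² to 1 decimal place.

A₁ = Σ Sᵢαᵢ = 160.2*0.01 + 182.8*0.01 + 21.6*0.04 + 160.2*0.02 = 7.498 sabins.
Required A₂ = 0.161·608.76/5.09 = 19.255 sabins.
ΔA needed = 19.255 − 7.498 = 11.757 sabins.
Net gain per m²: Δα = 0.85 − 0.01 = 0.84.
Area = ΔA/Δα = 11.757/0.84 = 14.0 m².

14.0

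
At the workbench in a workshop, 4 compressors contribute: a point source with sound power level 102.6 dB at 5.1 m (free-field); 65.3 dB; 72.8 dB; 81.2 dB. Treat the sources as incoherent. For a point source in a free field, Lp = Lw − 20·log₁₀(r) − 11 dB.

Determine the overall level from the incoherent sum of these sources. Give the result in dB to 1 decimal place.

83.2 dB

Source at 5.1 m: Lp = 102.6 − 20·log₁₀(5.1) − 11 = 77.4 dB.
Converting to relative power and adding: 10^(77.4/10) + 10^(65.3/10) + 10^(72.8/10) + 10^(81.2/10) = 2.092e+08.
Combined level = 10 log₁₀(2.092e+08) = 83.2 dB.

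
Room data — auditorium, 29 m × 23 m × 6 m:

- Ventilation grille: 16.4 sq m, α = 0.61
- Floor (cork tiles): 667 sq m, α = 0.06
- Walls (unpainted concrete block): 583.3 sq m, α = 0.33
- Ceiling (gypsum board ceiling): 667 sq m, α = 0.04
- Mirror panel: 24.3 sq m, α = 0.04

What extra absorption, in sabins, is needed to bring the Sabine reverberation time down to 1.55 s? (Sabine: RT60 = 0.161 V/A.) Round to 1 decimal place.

145.5 sabins

Total absorption A₁ = 16.4*0.61 + 667*0.06 + 583.3*0.33 + 667*0.04 + 24.3*0.04
  = 10.004 + 40.020 + 192.489 + 26.680 + 0.972 = 270.165 sq m sabins.
Target A₂ = 0.161·4002/1.55 = 415.692 sabins (V = 4002 m³).
Additional absorption ΔA = 415.692 − 270.165 = 145.5 sabins.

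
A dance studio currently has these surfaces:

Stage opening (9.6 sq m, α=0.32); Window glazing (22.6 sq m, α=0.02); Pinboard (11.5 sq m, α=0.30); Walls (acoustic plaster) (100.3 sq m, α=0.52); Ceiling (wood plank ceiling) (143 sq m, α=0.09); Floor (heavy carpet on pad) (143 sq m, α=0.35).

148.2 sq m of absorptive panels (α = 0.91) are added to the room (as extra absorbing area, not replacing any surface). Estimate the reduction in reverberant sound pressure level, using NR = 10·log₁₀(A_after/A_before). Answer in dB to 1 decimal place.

3.2 dB

Total absorption A_before = 9.6·0.32 + 22.6·0.02 + 11.5·0.30 + 100.3·0.52 + 143·0.09 + 143·0.35
  = 3.072 + 0.452 + 3.450 + 52.156 + 12.870 + 50.050 = 122.050 sq m sabins.
Added absorption = 148.2 × 0.91 = 134.862 sabins.
A_after = 122.050 + 134.862 = 256.912 sabins.
Reduction = 10 log₁₀(A_after/A_before) = 10 log₁₀(2.1050) = 3.2 dB.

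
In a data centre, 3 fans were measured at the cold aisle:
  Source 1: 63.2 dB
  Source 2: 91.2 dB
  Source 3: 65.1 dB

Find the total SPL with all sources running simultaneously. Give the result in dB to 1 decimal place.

91.2 dB

Converting to relative power and adding: 10^(63.2/10) + 10^(91.2/10) + 10^(65.1/10) = 1.324e+09.
Back to dB: 10·log₁₀ Σ = 91.2 dB.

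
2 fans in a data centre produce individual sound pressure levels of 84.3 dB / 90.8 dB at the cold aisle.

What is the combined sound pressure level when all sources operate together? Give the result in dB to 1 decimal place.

Sum in the linear (power) domain: Σ 10^(Lᵢ/10) = 10^(84.3/10) + 10^(90.8/10) = 1.471e+09.
L_total = 10·log₁₀(1.471e+09) = 91.7 dB.

91.7 dB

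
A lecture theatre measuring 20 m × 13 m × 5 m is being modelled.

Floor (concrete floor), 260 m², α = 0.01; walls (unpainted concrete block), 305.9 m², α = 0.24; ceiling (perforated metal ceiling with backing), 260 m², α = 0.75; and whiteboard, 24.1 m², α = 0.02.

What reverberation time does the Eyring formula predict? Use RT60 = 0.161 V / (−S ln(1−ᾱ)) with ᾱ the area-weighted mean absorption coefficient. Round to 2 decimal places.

0.64 seconds

S = Σ Sᵢ = 850.0 m².
Absorption A = 260×0.01 + 305.9×0.24 + 260×0.75 + 24.1×0.02 = 271.498 sabins.
Mean coefficient ᾱ = A/S = 0.3194.
−S·ln(1−ᾱ) = −850.0 × ln(1 − 0.3194) = 327.063.
V = 20 × 13 × 5 = 1300 m³.
T = 0.161·V/[−S·ln(1−ᾱ)] = 0.161·1300/327.063 = 0.64 s.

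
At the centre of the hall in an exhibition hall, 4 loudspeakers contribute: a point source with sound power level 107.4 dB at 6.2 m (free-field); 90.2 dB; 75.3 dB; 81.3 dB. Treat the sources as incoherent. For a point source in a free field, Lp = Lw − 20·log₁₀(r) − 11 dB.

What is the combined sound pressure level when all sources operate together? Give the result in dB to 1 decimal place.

Source at 6.2 m: Lp = 107.4 − 20·log₁₀(6.2) − 11 = 80.6 dB.
Converting to relative power and adding: 10^(80.6/10) + 10^(90.2/10) + 10^(75.3/10) + 10^(81.3/10) = 1.331e+09.
L_total = 10·log₁₀(1.331e+09) = 91.2 dB.

91.2 dB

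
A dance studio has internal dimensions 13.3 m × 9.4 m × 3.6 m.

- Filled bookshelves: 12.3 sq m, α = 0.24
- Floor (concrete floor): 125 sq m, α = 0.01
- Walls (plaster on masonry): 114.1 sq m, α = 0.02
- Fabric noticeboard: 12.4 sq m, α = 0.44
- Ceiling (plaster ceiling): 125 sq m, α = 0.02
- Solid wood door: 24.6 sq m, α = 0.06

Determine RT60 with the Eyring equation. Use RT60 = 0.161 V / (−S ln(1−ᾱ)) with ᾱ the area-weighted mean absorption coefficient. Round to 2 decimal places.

S = Σ Sᵢ = 413.4 sq m.
Absorption A = 12.3·0.24 + 125·0.01 + 114.1·0.02 + 12.4·0.44 + 125·0.02 + 24.6·0.06 = 15.916 sabins.
Mean coefficient ᾱ = A/S = 0.0385.
−S·ln(1−ᾱ) = −413.4 × ln(1 − 0.0385) = 16.230.
V = 13.3 × 9.4 × 3.6 = 450.072 m³.
RT60 = 0.161 × 450.072 / 16.230 = 4.46 s.

4.46 s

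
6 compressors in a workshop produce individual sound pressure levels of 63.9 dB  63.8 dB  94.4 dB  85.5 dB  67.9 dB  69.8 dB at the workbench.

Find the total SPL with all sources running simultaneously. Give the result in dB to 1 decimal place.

Σ 10^(Lᵢ/10) = 3.13e+09.
Back to dB: 10·log₁₀ Σ = 95.0 dB.

95.0 dB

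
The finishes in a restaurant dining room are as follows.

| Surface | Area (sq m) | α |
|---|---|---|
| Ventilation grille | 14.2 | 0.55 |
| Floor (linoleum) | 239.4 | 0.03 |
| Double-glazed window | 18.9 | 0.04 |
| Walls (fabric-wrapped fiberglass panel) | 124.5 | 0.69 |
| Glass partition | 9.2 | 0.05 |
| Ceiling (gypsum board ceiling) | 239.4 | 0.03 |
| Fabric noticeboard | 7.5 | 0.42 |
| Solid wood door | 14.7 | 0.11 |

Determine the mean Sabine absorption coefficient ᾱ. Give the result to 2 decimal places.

0.17

Total surface area S = 667.8 sq m.
A = 14.2×0.55 + 239.4×0.03 + 18.9×0.04 + 124.5×0.69 + 9.2×0.05 + 239.4×0.03 + 7.5×0.42 + 14.7×0.11 = 114.062 sabins.
ᾱ = 114.062 / 667.8 = 0.17.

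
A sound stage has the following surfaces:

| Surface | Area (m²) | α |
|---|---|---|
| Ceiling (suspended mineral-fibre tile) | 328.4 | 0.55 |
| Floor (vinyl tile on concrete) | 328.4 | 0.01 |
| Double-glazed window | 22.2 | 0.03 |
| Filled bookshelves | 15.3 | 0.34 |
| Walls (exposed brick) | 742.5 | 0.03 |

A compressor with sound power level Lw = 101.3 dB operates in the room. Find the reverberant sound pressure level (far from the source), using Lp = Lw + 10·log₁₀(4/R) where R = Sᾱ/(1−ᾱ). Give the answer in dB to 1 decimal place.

Σ(Sᵢαᵢ) = 328.4·0.55 + 328.4·0.01 + 22.2·0.03 + 15.3·0.34 + 742.5·0.03 = 212.047; total area S = 1436.8 m².
ᾱ = 0.1476, so room constant R = A/(1−ᾱ) = 248.765 m².
Lp = Lw + 10 log₁₀(4/R) = 101.3 -17.94 = 83.4 dB.

83.4 dB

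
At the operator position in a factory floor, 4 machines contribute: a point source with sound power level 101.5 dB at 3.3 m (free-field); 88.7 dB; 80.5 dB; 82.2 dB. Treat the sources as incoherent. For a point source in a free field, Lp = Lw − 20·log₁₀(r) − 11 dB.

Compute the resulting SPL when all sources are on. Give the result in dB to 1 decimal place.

Source at 3.3 m: Lp = 101.5 − 20·log₁₀(3.3) − 11 = 80.1 dB.
Converting to relative power and adding: 10^(80.1/10) + 10^(88.7/10) + 10^(80.5/10) + 10^(82.2/10) = 1.122e+09.
Combined level = 10 log₁₀(1.122e+09) = 90.5 dB.

90.5 dB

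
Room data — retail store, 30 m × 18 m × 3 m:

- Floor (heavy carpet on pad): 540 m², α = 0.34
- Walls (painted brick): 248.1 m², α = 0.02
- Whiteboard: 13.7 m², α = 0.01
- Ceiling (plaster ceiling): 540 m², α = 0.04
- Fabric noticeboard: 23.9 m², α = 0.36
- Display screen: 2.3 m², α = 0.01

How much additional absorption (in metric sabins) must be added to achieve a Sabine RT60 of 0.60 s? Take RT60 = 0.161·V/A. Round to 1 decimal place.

Equivalent absorption area: A₁ = 540*0.34 + 248.1*0.02 + 13.7*0.01 + 540*0.04 + 23.9*0.36 + 2.3*0.01 = 218.926 m².
For T = 0.60 s, need A₂ = 0.161·V/T = 0.161·1620/0.60 = 434.700 sabins.
Additional absorption ΔA = 434.700 − 218.926 = 215.8 sabins.

215.8 sabins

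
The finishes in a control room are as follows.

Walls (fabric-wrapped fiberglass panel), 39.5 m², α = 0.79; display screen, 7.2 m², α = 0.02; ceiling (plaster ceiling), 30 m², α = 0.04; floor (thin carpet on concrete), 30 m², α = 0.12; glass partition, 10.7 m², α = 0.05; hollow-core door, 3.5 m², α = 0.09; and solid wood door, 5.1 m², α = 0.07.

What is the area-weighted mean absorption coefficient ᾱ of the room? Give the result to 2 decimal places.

Total surface area S = 126.0 m².
Weighted sum Σ Sα = 37.356.
ᾱ = A/S = 0.30.

0.30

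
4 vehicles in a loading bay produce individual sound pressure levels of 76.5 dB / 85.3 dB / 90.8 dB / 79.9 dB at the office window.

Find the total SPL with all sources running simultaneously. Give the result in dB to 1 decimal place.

92.3 dB

Sum in the linear (power) domain: Σ 10^(Lᵢ/10) = 10^(76.5/10) + 10^(85.3/10) + 10^(90.8/10) + 10^(79.9/10) = 1.684e+09.
Combined level = 10 log₁₀(1.684e+09) = 92.3 dB.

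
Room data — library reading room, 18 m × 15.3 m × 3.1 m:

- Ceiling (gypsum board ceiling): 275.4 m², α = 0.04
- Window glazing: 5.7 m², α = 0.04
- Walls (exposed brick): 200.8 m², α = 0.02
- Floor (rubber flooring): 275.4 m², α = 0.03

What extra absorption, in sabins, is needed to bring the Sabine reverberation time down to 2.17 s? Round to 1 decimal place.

Equivalent absorption area: A₁ = 275.4·0.04 + 5.7·0.04 + 200.8·0.02 + 275.4·0.03 = 23.522 m².
V = 853.74 m³. Required absorption A₂ = 0.161 × 853.74 / 2.17 = 63.342 sabins.
ΔA = A₂ − A₁ = 63.342 − 23.522 = 39.8 sabins.

39.8 sabins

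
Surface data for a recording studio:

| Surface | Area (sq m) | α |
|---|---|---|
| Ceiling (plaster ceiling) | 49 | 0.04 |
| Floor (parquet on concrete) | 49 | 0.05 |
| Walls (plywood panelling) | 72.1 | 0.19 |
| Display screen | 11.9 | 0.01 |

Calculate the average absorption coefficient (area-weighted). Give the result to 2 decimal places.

0.10

Total surface area S = 182.0 sq m.
A = 49*0.04 + 49*0.05 + 72.1*0.19 + 11.9*0.01 = 18.228 sabins.
ᾱ = A/S = 0.10.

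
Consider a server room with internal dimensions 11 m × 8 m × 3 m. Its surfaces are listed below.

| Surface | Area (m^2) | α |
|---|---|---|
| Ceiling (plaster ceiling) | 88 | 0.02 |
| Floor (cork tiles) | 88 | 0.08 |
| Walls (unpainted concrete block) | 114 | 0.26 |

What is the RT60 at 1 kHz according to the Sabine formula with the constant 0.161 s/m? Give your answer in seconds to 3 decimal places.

1.106 sec

A = Σ Sᵢαᵢ = 88·0.02 + 88·0.08 + 114·0.26 = 38.440 sabins.
Room volume: 264 m³.
T = 0.161 V/A = 0.161·264/38.440 = 1.106 s.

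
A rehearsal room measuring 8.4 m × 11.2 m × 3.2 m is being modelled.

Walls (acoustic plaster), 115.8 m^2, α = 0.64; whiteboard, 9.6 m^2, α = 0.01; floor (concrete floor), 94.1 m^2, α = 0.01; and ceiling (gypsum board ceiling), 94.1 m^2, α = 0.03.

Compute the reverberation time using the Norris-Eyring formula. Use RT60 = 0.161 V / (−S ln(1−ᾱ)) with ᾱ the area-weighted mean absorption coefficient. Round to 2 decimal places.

S = Σ Sᵢ = 313.6 m^2.
Σ(Sᵢαᵢ) = 115.8·0.64 + 9.6·0.01 + 94.1·0.01 + 94.1·0.03 = 77.972.
Mean coefficient ᾱ = A/S = 0.2486.
Eyring denominator: −S ln(1−ᾱ) = 89.632.
V = 8.4 × 11.2 × 3.2 = 301.056 m³.
RT60 = 0.161 × 301.056 / 89.632 = 0.54 s.

0.54 seconds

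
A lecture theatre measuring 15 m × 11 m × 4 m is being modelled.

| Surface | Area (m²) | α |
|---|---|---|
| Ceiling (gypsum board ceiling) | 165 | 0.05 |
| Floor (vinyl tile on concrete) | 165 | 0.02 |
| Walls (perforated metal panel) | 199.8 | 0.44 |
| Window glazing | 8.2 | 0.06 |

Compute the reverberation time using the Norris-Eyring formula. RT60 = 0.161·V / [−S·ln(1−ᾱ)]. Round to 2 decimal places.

0.96 s

Total surface area S = 165 + 165 + 199.8 + 8.2 = 538.0 m².
Σ(Sᵢαᵢ) = 165·0.05 + 165·0.02 + 199.8·0.44 + 8.2·0.06 = 99.954.
Mean coefficient ᾱ = A/S = 0.1858.
Eyring denominator: −S ln(1−ᾱ) = 110.585.
V = 15 × 11 × 4 = 660 m³.
RT60 = 0.161 × 660 / 110.585 = 0.96 s.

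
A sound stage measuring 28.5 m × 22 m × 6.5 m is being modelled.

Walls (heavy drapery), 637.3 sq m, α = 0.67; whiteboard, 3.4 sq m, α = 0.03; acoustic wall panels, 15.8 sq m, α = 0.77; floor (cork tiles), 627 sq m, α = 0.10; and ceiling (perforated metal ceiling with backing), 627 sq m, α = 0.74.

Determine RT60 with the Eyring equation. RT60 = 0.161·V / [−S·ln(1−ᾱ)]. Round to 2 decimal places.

0.49 seconds

Total surface area S = 637.3 + 3.4 + 15.8 + 627 + 627 = 1910.5 sq m.
Absorption A = 637.3·0.67 + 3.4·0.03 + 15.8·0.77 + 627·0.10 + 627·0.74 = 965.939 sabins.
Mean coefficient ᾱ = A/S = 0.5056.
Eyring denominator: −S ln(1−ᾱ) = 1345.776.
V = 28.5 × 22 × 6.5 = 4075.5 m³.
T = 0.161·V/[−S·ln(1−ᾱ)] = 0.161·4075.5/1345.776 = 0.49 s.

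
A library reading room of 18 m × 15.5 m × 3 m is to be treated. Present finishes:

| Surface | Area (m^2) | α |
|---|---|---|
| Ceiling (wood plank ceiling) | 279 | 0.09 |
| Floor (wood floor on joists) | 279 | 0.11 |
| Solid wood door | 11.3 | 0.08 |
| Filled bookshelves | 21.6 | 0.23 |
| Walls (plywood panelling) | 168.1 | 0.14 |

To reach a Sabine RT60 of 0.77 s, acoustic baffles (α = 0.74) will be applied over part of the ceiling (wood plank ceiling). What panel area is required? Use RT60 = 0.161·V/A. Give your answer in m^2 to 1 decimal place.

Summing Sᵢαᵢ: 25.110 + 30.690 + 0.904 + 4.968 + 23.534 → A₁ = 85.206 sabins.
V = 837 m³. Target absorption A₂ = 0.161 × 837 / 0.77 = 175.009 sabins.
ΔA needed = 175.009 − 85.206 = 89.803 sabins.
Net gain per m^2: Δα = 0.74 − 0.09 = 0.65.
Area = ΔA/Δα = 89.803/0.65 = 138.2 m^2.

138.2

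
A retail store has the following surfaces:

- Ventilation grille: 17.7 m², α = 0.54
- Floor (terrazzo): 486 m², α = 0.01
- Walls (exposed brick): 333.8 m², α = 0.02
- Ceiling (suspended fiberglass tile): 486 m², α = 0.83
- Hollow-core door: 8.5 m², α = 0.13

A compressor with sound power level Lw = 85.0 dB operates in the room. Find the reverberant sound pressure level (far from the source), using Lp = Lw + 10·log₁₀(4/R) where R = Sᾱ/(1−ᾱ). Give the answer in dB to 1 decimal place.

A = 425.579 sabins; S = 1332.0 m².
ᾱ = 425.579/1332.0 = 0.3195; R = Sᾱ/(1−ᾱ) = 425.579/(1−0.3195) = 625.392 m².
Lp = 85.0 + 10·log₁₀(4/625.392) = 85.0 + (-21.94) = 63.1 dB.

63.1 dB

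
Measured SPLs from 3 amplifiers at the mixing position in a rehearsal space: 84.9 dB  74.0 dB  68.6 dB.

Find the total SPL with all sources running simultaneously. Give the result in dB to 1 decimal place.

85.3 dB

Σ 10^(Lᵢ/10) = 3.414e+08.
Back to dB: 10·log₁₀ Σ = 85.3 dB.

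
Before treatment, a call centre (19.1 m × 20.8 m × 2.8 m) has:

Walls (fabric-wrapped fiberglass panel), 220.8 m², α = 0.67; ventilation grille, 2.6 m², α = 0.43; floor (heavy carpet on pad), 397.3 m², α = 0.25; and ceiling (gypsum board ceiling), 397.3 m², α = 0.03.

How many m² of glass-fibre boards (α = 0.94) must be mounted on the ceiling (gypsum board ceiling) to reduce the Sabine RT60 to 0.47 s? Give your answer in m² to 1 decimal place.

132.7

Equivalent absorption area: A₁ = 220.8×0.67 + 2.6×0.43 + 397.3×0.25 + 397.3×0.03 = 260.298 m².
V = 1112.384 m³. Target absorption A₂ = 0.161 × 1112.384 / 0.47 = 381.051 sabins.
Absorption to add: 381.051 − 260.298 = 120.753 sabins.
Each m² of panel replacing the ceiling (gypsum board ceiling) adds (0.94 − 0.03) = 0.91 sabins.
Area = ΔA/Δα = 120.753/0.91 = 132.7 m².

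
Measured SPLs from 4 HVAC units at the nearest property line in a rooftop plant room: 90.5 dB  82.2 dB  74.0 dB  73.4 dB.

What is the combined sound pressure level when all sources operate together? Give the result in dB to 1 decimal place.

91.3 dB

Converting to relative power and adding: 10^(90.5/10) + 10^(82.2/10) + 10^(74.0/10) + 10^(73.4/10) = 1.335e+09.
Combined level = 10 log₁₀(1.335e+09) = 91.3 dB.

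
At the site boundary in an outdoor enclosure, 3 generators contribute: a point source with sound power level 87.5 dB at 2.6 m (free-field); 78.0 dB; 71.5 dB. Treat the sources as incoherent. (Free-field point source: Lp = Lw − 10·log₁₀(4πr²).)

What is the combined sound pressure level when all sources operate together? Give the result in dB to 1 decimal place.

Source at 2.6 m: Lp = 87.5 − 10·log₁₀(4π·2.6²) = 87.5 − 10·log₁₀(84.949) = 68.2 dB.
Converting to relative power and adding: 10^(68.2/10) + 10^(78.0/10) + 10^(71.5/10) = 8.383e+07.
Combined level = 10 log₁₀(8.383e+07) = 79.2 dB.

79.2 dB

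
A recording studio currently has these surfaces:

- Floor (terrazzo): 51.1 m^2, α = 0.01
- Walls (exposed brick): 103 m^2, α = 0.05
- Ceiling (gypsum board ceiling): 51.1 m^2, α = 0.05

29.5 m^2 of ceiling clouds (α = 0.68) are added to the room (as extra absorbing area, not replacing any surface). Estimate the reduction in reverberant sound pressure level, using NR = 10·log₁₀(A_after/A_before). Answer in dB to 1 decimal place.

5.4 dB

Total absorption A_before = 51.1·0.01 + 103·0.05 + 51.1·0.05
  = 0.511 + 5.150 + 2.555 = 8.216 m^2 sabins.
Added absorption = 29.5 × 0.68 = 20.060 sabins.
A_after = 8.216 + 20.060 = 28.276 sabins.
Reduction = 10 log₁₀(A_after/A_before) = 10 log₁₀(3.4416) = 5.4 dB.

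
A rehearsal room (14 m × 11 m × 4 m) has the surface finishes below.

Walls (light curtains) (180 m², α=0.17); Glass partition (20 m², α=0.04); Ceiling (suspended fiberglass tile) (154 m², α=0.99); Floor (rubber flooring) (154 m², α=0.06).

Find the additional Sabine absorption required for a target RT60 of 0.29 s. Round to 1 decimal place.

148.9 sabins

Equivalent absorption area: A₁ = 180*0.17 + 20*0.04 + 154*0.99 + 154*0.06 = 193.100 m².
Target A₂ = 0.161·616/0.29 = 341.986 sabins (V = 616 m³).
Shortfall: 341.986 − 193.100 = 148.9 sabins.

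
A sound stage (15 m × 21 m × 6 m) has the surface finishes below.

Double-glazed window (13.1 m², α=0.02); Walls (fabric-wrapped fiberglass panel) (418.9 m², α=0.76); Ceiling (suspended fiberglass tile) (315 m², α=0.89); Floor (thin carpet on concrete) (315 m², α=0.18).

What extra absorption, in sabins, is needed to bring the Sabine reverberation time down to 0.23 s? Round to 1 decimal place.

667.3 sabins

Equivalent absorption area: A₁ = 13.1·0.02 + 418.9·0.76 + 315·0.89 + 315·0.18 = 655.676 m².
For T = 0.23 s, need A₂ = 0.161·V/T = 0.161·1890/0.23 = 1323.000 sabins.
Additional absorption ΔA = 1323.000 − 655.676 = 667.3 sabins.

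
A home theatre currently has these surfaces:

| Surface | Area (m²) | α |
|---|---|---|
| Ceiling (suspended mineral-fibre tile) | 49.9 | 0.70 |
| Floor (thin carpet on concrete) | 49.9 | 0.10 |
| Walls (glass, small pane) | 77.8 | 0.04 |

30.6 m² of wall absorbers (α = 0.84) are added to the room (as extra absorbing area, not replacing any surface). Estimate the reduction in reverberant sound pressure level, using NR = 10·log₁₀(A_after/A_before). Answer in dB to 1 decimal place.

A_before = Σ Sᵢαᵢ = 49.9×0.70 + 49.9×0.10 + 77.8×0.04 = 43.032 sabins.
Treatment contributes 30.6·0.84 = 25.704 sabins.
A_after = 43.032 + 25.704 = 68.736 sabins.
Reduction = 10 log₁₀(A_after/A_before) = 10 log₁₀(1.5973) = 2.0 dB.

2.0 dB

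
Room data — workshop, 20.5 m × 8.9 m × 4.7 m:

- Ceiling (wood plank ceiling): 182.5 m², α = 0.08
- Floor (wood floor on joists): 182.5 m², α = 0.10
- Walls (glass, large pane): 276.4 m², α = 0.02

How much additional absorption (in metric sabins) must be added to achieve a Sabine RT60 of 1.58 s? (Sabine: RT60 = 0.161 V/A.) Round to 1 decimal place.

Equivalent absorption area: A₁ = 182.5*0.08 + 182.5*0.10 + 276.4*0.02 = 38.378 m².
Target A₂ = 0.161·857.515/1.58 = 87.380 sabins (V = 857.515 m³).
Shortfall: 87.380 − 38.378 = 49.0 sabins.

49.0 sabins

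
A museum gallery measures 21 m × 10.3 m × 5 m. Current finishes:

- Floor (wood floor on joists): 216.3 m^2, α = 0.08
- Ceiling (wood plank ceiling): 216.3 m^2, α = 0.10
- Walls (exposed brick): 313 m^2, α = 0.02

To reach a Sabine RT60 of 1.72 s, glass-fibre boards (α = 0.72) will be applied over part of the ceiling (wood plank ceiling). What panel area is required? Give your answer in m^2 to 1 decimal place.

Summing Sᵢαᵢ: 17.304 + 21.630 + 6.260 → A₁ = 45.194 sabins.
V = 1081.5 m³. Target absorption A₂ = 0.161 × 1081.5 / 1.72 = 101.233 sabins.
Absorption to add: 101.233 − 45.194 = 56.039 sabins.
Each m^2 of panel replacing the ceiling (wood plank ceiling) adds (0.72 − 0.10) = 0.62 sabins.
Area = ΔA/Δα = 56.039/0.62 = 90.4 m^2.

90.4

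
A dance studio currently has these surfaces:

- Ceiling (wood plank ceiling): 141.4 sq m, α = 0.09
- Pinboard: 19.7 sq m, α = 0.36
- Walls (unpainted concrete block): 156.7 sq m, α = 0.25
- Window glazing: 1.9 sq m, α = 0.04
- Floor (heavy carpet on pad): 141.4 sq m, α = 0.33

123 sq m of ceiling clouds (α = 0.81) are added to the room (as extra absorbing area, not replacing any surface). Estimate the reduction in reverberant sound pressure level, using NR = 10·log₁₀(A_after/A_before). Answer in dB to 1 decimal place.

Total absorption A_before = 141.4×0.09 + 19.7×0.36 + 156.7×0.25 + 1.9×0.04 + 141.4×0.33
  = 12.726 + 7.092 + 39.175 + 0.076 + 46.662 = 105.731 sq m sabins.
Treatment contributes 123·0.81 = 99.630 sabins.
A_after = 105.731 + 99.630 = 205.361 sabins.
Reduction = 10 log₁₀(A_after/A_before) = 10 log₁₀(1.9423) = 2.9 dB.

2.9 dB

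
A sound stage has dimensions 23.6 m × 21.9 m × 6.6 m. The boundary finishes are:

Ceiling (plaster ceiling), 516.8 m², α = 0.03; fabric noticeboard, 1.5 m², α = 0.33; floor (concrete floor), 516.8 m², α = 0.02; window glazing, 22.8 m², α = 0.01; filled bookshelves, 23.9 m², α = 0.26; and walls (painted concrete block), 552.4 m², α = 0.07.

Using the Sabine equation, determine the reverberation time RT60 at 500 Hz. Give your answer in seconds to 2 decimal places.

7.69 s

Summing Sᵢαᵢ: 15.504 + 0.495 + 10.336 + 0.228 + 6.214 + 38.668 → A = 71.445 sabins.
Volume V = 23.6 × 21.9 × 6.6 = 3411.144 m³.
Sabine: RT60 = 0.161 × 3411.144 / 71.445 = 7.69 s.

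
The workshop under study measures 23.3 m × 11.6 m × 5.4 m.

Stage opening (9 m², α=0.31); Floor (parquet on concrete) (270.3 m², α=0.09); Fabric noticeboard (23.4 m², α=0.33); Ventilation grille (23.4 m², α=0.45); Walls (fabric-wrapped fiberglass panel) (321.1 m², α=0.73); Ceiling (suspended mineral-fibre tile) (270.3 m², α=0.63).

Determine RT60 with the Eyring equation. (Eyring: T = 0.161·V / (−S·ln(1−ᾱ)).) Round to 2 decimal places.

Total surface area S = 9 + 270.3 + 23.4 + 23.4 + 321.1 + 270.3 = 917.5 m².
Absorption A = 9×0.31 + 270.3×0.09 + 23.4×0.33 + 23.4×0.45 + 321.1×0.73 + 270.3×0.63 = 450.061 sabins.
Mean coefficient ᾱ = A/S = 0.4905.
−S·ln(1−ᾱ) = −917.5 × ln(1 − 0.4905) = 618.694.
V = 23.3 × 11.6 × 5.4 = 1459.512 m³.
RT60 = 0.161 × 1459.512 / 618.694 = 0.38 s.

0.38 sec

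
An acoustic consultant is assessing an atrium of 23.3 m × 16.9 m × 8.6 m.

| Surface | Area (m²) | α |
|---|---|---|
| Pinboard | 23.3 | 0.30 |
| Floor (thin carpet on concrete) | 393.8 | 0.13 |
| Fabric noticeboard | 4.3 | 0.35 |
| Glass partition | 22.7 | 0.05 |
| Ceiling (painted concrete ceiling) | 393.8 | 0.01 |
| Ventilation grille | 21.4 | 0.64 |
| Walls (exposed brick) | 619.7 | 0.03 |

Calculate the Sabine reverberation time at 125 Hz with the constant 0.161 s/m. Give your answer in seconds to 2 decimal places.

5.62 s

Equivalent absorption area: A = 23.3*0.30 + 393.8*0.13 + 4.3*0.35 + 22.7*0.05 + 393.8*0.01 + 21.4*0.64 + 619.7*0.03 = 97.049 m².
Volume V = 23.3 × 16.9 × 8.6 = 3386.422 m³.
Sabine: RT60 = 0.161 × 3386.422 / 97.049 = 5.62 s.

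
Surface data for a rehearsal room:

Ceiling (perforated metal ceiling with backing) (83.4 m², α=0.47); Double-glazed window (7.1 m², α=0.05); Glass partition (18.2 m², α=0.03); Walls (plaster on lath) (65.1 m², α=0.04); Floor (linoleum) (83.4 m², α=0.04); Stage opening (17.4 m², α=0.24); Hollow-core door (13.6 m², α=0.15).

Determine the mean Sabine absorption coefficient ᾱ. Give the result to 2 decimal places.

Total surface area S = 288.2 m².
Σ(Sᵢαᵢ) = 83.4·0.47 + 7.1·0.05 + 18.2·0.03 + 65.1·0.04 + 83.4·0.04 + 17.4·0.24 + 13.6·0.15 = 52.255.
ᾱ = A/S = 0.18.

0.18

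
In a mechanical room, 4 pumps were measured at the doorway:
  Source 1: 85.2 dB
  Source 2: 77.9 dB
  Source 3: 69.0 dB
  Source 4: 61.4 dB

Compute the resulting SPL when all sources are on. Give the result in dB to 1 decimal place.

86.0 dB

Sum in the linear (power) domain: Σ 10^(Lᵢ/10) = 10^(85.2/10) + 10^(77.9/10) + 10^(69.0/10) + 10^(61.4/10) = 4.021e+08.
Combined level = 10 log₁₀(4.021e+08) = 86.0 dB.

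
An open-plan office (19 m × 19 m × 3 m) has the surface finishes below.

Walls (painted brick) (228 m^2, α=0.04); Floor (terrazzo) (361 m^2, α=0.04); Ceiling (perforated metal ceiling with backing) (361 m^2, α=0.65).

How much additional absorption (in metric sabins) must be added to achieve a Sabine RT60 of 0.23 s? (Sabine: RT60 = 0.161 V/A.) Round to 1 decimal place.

Total absorption A₁ = 228×0.04 + 361×0.04 + 361×0.65
  = 9.120 + 14.440 + 234.650 = 258.210 m^2 sabins.
V = 1083 m³. Required absorption A₂ = 0.161 × 1083 / 0.23 = 758.100 sabins.
ΔA = A₂ − A₁ = 758.100 − 258.210 = 499.9 sabins.

499.9 sabins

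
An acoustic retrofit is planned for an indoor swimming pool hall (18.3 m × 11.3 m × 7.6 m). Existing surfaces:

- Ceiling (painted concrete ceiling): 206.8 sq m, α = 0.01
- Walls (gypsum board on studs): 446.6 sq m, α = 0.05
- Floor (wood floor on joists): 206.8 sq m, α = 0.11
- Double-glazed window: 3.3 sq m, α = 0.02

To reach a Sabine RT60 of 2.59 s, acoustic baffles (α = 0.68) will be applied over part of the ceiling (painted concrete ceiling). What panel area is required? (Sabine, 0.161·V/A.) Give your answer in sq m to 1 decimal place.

Summing Sᵢαᵢ: 2.068 + 22.330 + 22.748 + 0.066 → A₁ = 47.212 sabins.
Required A₂ = 0.161·1571.604/2.59 = 97.694 sabins.
Absorption to add: 97.694 − 47.212 = 50.482 sabins.
Each sq m of panel replacing the ceiling (painted concrete ceiling) adds (0.68 − 0.01) = 0.67 sabins.
Panel area = 50.482 / 0.67 = 75.3 sq m.

75.3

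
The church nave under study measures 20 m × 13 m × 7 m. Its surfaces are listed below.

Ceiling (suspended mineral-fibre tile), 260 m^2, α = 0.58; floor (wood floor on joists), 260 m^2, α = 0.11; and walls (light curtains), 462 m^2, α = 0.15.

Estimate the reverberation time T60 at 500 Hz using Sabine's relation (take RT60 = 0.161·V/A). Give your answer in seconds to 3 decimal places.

Summing Sᵢαᵢ: 150.800 + 28.600 + 69.300 → A = 248.700 sabins.
V = 20·13·7 = 1820 m³.
Sabine: RT60 = 0.161 × 1820 / 248.700 = 1.178 s.

1.178 s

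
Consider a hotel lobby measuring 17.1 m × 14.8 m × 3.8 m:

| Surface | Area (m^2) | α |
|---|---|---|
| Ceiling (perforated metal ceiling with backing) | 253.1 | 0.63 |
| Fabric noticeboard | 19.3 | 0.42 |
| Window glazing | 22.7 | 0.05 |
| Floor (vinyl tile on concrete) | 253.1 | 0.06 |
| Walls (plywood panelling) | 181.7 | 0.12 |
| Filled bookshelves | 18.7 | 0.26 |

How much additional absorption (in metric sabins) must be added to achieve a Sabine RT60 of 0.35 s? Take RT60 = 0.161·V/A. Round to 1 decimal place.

Equivalent absorption area: A₁ = 253.1×0.63 + 19.3×0.42 + 22.7×0.05 + 253.1×0.06 + 181.7×0.12 + 18.7×0.26 = 210.546 m^2.
V = 961.704 m³. Required absorption A₂ = 0.161 × 961.704 / 0.35 = 442.384 sabins.
Additional absorption ΔA = 442.384 − 210.546 = 231.8 sabins.

231.8 sabins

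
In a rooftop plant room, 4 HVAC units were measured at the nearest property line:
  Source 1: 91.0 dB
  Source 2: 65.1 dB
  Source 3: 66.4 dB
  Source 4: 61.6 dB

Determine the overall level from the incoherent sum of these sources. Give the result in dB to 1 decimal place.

Σ 10^(Lᵢ/10) = 1.268e+09.
Combined level = 10 log₁₀(1.268e+09) = 91.0 dB.

91.0 dB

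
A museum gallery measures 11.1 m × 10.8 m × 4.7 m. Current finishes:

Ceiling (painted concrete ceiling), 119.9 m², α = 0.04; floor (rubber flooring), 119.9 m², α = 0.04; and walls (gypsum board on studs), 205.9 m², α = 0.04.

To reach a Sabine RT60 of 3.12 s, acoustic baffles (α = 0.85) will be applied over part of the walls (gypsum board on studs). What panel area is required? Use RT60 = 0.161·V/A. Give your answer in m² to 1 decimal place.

Total absorption A₁ = 119.9×0.04 + 119.9×0.04 + 205.9×0.04
  = 4.796 + 4.796 + 8.236 = 17.828 m² sabins.
Required A₂ = 0.161·563.436/3.12 = 29.075 sabins.
ΔA needed = 29.075 − 17.828 = 11.247 sabins.
Each m² of panel replacing the walls (gypsum board on studs) adds (0.85 − 0.04) = 0.81 sabins.
Area = ΔA/Δα = 11.247/0.81 = 13.9 m².

13.9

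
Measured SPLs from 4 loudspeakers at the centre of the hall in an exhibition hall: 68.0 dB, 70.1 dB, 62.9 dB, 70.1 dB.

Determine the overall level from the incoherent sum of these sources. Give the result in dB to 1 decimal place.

Σ 10^(Lᵢ/10) = 2.873e+07.
L_total = 10·log₁₀(2.873e+07) = 74.6 dB.

74.6 dB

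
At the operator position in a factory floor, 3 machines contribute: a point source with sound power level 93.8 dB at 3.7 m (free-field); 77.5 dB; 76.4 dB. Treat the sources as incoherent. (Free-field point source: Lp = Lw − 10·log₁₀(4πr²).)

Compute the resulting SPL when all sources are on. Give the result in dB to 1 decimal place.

Source at 3.7 m: Lp = 93.8 − 10·log₁₀(4π·3.7²) = 93.8 − 10·log₁₀(172.034) = 71.4 dB.
Σ 10^(Lᵢ/10) = 1.137e+08.
Back to dB: 10·log₁₀ Σ = 80.6 dB.

80.6 dB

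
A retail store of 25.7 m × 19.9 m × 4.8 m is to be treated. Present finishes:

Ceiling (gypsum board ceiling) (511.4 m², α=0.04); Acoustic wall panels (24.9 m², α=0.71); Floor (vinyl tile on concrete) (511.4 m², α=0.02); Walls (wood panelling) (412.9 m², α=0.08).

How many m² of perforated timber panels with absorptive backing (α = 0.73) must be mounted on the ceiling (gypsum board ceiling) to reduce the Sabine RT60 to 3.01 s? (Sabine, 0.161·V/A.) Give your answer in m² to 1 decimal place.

Summing Sᵢαᵢ: 20.456 + 17.679 + 10.228 + 33.032 → A₁ = 81.395 sabins.
V = 2454.864 m³. Target absorption A₂ = 0.161 × 2454.864 / 3.01 = 131.307 sabins.
Absorption to add: 131.307 − 81.395 = 49.912 sabins.
Each m² of panel replacing the ceiling (gypsum board ceiling) adds (0.73 − 0.04) = 0.69 sabins.
Area = ΔA/Δα = 49.912/0.69 = 72.3 m².

72.3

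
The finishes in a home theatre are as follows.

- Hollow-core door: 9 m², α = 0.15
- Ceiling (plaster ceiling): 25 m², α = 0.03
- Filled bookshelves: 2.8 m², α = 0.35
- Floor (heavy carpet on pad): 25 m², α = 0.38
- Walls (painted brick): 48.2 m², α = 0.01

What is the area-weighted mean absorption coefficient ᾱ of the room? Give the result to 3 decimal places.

Total surface area S = 110.0 m².
Weighted sum Σ Sα = 13.062.
ᾱ = 13.062 / 110.0 = 0.119.

0.119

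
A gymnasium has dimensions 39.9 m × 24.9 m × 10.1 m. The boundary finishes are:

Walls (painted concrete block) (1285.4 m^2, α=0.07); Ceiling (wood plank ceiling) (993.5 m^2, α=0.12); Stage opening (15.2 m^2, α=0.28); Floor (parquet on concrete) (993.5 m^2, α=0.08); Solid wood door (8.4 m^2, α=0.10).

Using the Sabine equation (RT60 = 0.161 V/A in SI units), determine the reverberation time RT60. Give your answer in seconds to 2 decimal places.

5.50 s

Summing Sᵢαᵢ: 89.978 + 119.220 + 4.256 + 79.480 + 0.840 → A = 293.774 sabins.
V = 39.9·24.9·10.1 = 10034.451 m³.
Sabine: RT60 = 0.161 × 10034.451 / 293.774 = 5.50 s.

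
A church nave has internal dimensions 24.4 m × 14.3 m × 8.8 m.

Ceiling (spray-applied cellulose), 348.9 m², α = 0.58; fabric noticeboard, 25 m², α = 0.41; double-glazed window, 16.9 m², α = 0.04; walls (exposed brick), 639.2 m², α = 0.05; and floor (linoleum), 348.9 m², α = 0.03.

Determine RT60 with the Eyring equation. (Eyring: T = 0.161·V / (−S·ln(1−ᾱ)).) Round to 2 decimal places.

Total surface area S = 348.9 + 25 + 16.9 + 639.2 + 348.9 = 1378.9 m².
Absorption A = 348.9×0.58 + 25×0.41 + 16.9×0.04 + 639.2×0.05 + 348.9×0.03 = 255.715 sabins.
Mean coefficient ᾱ = A/S = 0.1854.
−S·ln(1−ᾱ) = −1378.9 × ln(1 − 0.1854) = 282.755.
V = 24.4 × 14.3 × 8.8 = 3070.496 m³.
T = 0.161·V/[−S·ln(1−ᾱ)] = 0.161·3070.496/282.755 = 1.75 s.

1.75 s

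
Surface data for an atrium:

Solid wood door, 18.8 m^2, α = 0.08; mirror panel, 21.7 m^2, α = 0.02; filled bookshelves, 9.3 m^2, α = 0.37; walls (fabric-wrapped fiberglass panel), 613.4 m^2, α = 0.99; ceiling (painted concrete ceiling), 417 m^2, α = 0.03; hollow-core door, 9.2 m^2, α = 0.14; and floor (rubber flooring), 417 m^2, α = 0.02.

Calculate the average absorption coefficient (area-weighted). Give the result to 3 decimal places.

0.421

S = Σ Sᵢ = 18.8 + 21.7 + 9.3 + 613.4 + 417 + 9.2 + 417 = 1506.4 m^2.
Weighted sum Σ Sα = 634.783.
ᾱ = A/S = 0.421.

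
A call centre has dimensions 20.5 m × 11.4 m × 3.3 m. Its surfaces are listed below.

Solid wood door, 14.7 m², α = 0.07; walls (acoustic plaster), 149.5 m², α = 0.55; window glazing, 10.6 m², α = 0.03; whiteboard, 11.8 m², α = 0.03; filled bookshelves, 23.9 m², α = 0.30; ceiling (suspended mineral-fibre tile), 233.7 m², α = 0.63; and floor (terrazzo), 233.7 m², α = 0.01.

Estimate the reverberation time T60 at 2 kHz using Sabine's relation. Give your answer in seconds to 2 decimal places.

0.52 seconds

Equivalent absorption area: A = 14.7*0.07 + 149.5*0.55 + 10.6*0.03 + 11.8*0.03 + 23.9*0.30 + 233.7*0.63 + 233.7*0.01 = 240.664 m².
Room volume: 771.21 m³.
T = 0.161 V/A = 0.161·771.21/240.664 = 0.52 s.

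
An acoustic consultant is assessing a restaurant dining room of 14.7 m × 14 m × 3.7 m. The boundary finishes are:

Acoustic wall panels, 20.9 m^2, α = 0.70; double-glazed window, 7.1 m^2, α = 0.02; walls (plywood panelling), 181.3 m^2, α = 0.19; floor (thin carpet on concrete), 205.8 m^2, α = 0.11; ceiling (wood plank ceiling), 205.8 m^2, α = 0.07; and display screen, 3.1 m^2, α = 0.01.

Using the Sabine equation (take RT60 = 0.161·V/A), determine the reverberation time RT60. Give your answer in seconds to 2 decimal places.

Equivalent absorption area: A = 20.9×0.70 + 7.1×0.02 + 181.3×0.19 + 205.8×0.11 + 205.8×0.07 + 3.1×0.01 = 86.294 m^2.
Volume V = 14.7 × 14 × 3.7 = 761.46 m³.
T = 0.161 V/A = 0.161·761.46/86.294 = 1.42 s.

1.42 sec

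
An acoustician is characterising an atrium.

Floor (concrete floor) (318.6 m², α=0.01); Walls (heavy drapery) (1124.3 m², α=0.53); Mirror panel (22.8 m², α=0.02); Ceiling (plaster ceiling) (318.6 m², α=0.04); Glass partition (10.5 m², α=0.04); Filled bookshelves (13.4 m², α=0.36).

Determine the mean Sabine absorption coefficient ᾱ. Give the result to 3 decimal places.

0.342

Total surface area S = 1808.2 m².
Weighted sum Σ Sα = 617.509.
ᾱ = 617.509 / 1808.2 = 0.342.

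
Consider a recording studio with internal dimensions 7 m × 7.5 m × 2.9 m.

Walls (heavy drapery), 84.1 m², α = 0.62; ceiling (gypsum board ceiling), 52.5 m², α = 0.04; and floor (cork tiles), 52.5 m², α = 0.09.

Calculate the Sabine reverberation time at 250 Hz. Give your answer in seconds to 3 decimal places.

0.416 seconds

Total absorption A = 84.1*0.62 + 52.5*0.04 + 52.5*0.09
  = 52.142 + 2.100 + 4.725 = 58.967 m² sabins.
V = 7·7.5·2.9 = 152.25 m³.
Sabine: RT60 = 0.161 × 152.25 / 58.967 = 0.416 s.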